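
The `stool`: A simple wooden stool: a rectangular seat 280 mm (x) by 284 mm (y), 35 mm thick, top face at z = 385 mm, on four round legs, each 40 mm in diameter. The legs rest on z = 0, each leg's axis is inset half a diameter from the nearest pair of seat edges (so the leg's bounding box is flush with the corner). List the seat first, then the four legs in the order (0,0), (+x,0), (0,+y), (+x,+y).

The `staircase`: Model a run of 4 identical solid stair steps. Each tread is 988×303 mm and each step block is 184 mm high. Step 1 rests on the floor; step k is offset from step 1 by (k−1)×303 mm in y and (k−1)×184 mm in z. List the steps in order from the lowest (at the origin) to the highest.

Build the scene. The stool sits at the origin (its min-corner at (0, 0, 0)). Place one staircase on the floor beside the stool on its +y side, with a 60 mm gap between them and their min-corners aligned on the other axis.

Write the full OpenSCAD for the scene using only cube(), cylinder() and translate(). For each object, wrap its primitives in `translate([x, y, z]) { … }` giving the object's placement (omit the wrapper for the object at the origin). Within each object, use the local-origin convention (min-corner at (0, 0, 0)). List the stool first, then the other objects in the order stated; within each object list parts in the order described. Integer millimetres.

translate([0, 0, 350]) cube([280, 284, 35]);
translate([20, 20, 0]) cylinder(h = 350, r = 20);
translate([260, 20, 0]) cylinder(h = 350, r = 20);
translate([20, 264, 0]) cylinder(h = 350, r = 20);
translate([260, 264, 0]) cylinder(h = 350, r = 20);
translate([0, 344, 0]) {
  cube([988, 303, 184]);
  translate([0, 303, 184]) cube([988, 303, 184]);
  translate([0, 606, 368]) cube([988, 303, 184]);
  translate([0, 909, 552]) cube([988, 303, 184]);
}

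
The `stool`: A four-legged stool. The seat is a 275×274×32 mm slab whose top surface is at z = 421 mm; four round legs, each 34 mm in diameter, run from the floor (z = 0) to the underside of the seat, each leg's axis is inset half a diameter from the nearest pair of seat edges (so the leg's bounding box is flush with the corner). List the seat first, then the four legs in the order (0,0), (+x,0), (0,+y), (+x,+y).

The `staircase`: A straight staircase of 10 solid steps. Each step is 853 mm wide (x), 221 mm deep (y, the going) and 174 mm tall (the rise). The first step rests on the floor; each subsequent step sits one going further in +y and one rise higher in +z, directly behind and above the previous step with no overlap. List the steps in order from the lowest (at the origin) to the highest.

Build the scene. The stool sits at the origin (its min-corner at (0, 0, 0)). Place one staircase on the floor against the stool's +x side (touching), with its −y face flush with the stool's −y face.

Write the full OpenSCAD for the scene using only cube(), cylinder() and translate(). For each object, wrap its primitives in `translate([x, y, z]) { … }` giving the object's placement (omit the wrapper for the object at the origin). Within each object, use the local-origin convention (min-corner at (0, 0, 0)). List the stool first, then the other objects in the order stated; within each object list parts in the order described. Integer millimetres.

translate([0, 0, 389]) cube([275, 274, 32]);
translate([17, 17, 0]) cylinder(h = 389, r = 17);
translate([258, 17, 0]) cylinder(h = 389, r = 17);
translate([17, 257, 0]) cylinder(h = 389, r = 17);
translate([258, 257, 0]) cylinder(h = 389, r = 17);
translate([275, 0, 0]) {
  cube([853, 221, 174]);
  translate([0, 221, 174]) cube([853, 221, 174]);
  translate([0, 442, 348]) cube([853, 221, 174]);
  translate([0, 663, 522]) cube([853, 221, 174]);
  translate([0, 884, 696]) cube([853, 221, 174]);
  translate([0, 1105, 870]) cube([853, 221, 174]);
  translate([0, 1326, 1044]) cube([853, 221, 174]);
  translate([0, 1547, 1218]) cube([853, 221, 174]);
  translate([0, 1768, 1392]) cube([853, 221, 174]);
  translate([0, 1989, 1566]) cube([853, 221, 174]);
}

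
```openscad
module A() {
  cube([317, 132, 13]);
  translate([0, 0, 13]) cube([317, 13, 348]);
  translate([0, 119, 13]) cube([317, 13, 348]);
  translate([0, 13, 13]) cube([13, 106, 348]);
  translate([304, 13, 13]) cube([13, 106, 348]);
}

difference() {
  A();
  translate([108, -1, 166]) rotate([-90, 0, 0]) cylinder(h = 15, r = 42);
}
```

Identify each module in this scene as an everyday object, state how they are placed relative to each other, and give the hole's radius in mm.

A is an open box. The open box has a circular hole through its front wall. The hole's radius is 42 mm.

The subtracted cylinder has r = 42 mm.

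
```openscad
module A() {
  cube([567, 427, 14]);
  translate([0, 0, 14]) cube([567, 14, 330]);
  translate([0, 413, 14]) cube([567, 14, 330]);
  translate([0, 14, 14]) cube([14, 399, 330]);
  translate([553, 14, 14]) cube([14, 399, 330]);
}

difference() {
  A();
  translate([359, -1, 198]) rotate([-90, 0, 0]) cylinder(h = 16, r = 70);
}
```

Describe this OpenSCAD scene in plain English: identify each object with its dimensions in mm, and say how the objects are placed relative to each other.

A is an open-topped rectangular box: outside dimensions 567×427×344 mm, with a uniform wall and base thickness of 14 mm. The base is a full 567×427 slab on the floor; four walls sit on top of the base. The front and back walls (the −y and +y sides) span the full width; the two side walls fit between them.

The open box has a circular hole of radius 70 mm through its front wall, centred at (x = 359, z = 198).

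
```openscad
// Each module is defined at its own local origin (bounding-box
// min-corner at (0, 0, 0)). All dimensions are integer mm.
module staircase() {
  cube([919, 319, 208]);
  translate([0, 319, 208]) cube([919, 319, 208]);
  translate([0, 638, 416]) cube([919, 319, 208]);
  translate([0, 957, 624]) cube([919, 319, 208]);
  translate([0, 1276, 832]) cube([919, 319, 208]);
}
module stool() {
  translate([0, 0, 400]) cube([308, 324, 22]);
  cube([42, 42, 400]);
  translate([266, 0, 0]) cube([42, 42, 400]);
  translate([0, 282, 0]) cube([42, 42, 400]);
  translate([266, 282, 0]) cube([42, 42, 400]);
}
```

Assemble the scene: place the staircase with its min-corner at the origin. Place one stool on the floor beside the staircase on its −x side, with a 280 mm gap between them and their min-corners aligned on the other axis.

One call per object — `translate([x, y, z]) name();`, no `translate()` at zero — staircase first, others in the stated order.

staircase();
translate([-588, 0, 0]) stool();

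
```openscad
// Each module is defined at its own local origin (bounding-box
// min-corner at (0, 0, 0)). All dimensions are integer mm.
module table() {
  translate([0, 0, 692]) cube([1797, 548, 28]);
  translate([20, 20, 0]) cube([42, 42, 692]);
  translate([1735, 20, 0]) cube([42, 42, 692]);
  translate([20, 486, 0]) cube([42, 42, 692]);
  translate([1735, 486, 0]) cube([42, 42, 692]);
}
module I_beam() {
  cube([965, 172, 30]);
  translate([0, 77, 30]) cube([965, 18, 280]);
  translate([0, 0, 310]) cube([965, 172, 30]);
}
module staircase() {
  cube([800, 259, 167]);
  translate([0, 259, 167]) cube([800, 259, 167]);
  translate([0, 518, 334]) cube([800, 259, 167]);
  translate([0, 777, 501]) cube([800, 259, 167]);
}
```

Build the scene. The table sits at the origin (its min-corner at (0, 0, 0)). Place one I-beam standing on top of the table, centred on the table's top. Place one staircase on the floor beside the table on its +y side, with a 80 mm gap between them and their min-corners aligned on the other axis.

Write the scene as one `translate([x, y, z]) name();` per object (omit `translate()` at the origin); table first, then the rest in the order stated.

table();
translate([416, 188, 720]) I_beam();
translate([0, 628, 0]) staircase();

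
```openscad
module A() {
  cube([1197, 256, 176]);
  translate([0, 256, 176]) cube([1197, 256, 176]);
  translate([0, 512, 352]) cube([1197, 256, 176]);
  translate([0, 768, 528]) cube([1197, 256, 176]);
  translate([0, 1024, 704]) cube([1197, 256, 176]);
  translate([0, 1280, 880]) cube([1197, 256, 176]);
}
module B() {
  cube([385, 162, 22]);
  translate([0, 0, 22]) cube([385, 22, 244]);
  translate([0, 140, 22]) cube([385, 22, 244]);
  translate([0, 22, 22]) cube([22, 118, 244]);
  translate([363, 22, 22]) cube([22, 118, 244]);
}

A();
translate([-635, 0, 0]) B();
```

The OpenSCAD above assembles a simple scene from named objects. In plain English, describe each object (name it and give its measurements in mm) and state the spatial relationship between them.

A is a run of 6 identical solid stair steps. Each tread is 1197×256 mm and each step block is 176 mm high. Step 1 rests on the floor; step k is offset from step 1 by (k−1)×256 mm in y and (k−1)×176 mm in z.

B is an open storage box with external size 385×162×266 mm and wall thickness 22 mm (the base is also 22 mm thick). The base covers the whole footprint; the four walls stand on the base, with the y-facing walls full-width and the x-facing walls fitting between their inner faces.

The open box is on the floor beside the staircase on its −x side.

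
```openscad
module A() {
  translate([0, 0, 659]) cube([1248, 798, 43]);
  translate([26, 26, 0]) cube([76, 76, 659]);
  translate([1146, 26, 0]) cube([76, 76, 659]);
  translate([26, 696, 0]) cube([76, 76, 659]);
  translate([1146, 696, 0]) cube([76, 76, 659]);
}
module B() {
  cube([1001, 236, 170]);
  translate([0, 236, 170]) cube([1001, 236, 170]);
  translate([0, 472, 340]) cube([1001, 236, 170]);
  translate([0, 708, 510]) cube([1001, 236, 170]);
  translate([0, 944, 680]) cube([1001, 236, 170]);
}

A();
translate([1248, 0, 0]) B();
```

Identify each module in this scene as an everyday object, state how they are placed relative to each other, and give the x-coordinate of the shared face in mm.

The table's +x face and the staircase's −x face are both at x = 1248 mm.

A is a table. B is a staircase. The staircase is against the table's +x side, with their −y faces flush. The x-coordinate of the shared face is 1248 mm.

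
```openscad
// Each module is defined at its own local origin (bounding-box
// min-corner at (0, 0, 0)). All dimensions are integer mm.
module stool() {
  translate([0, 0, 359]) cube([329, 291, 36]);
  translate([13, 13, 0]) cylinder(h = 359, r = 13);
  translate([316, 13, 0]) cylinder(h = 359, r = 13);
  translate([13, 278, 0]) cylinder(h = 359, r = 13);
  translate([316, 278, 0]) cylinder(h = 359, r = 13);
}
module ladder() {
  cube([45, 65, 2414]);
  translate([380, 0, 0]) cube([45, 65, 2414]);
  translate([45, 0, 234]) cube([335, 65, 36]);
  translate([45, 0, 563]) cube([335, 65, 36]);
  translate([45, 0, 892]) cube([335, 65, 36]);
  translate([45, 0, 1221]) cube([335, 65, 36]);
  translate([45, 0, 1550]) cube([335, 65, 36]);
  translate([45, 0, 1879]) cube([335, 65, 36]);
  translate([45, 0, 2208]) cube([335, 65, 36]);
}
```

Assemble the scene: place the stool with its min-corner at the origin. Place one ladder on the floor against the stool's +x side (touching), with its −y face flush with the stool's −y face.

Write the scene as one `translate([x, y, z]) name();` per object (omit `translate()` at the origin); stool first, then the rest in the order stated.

stool();
translate([329, 0, 0]) ladder();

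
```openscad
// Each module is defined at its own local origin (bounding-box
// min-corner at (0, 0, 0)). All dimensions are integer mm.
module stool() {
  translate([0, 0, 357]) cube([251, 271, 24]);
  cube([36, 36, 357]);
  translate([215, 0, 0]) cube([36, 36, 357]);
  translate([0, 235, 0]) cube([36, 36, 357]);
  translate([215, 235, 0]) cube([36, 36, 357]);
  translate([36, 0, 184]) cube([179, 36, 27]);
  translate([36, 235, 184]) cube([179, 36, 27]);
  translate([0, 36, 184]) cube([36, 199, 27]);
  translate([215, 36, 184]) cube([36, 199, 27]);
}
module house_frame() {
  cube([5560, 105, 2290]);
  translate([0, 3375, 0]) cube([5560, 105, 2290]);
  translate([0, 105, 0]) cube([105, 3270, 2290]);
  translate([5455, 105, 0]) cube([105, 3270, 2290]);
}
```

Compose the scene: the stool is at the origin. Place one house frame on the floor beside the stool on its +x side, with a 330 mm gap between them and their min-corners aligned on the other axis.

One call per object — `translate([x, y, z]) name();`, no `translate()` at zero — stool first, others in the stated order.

stool();
translate([581, 0, 0]) house_frame();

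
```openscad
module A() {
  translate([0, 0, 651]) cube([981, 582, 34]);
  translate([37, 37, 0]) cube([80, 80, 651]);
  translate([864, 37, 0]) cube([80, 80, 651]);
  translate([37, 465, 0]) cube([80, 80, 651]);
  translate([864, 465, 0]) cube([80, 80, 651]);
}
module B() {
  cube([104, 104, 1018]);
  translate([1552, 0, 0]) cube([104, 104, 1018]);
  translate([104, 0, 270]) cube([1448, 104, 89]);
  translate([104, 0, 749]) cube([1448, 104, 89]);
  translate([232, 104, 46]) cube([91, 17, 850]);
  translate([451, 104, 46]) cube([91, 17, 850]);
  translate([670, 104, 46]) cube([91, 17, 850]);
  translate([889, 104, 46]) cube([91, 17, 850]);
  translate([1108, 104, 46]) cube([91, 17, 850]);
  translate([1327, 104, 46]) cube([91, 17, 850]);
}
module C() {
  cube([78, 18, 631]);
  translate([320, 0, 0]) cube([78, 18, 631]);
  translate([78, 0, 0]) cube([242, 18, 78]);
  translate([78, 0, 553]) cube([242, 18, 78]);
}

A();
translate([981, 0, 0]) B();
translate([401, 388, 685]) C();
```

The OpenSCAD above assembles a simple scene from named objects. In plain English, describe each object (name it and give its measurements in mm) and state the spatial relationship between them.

A is a rectangular dining table. The top is 981×582×34 mm with its upper surface at z = 685 mm. It stands on four 80×80 mm square legs, each inset 37 mm from the nearest pair of top edges, running from the floor to the underside of the top.

B is a fence section. Two 104×104 mm posts, 1018 mm tall, stand on the floor with a clear span of 1448 mm between their inner faces. Two horizontal rails of 104×89 mm section span the gap between the posts with their undersides at z = 270 mm and z = 749 mm, flush with the posts' −y face. 6 pickets, each 91 mm wide, 17 mm thick and 850 mm tall, are fixed to the +y face of the rails with their bottoms at z = 46 mm, evenly spaced across the span with equal gaps (rounded down to the nearest mm) at the −x end and between each pair — any rounding remainder accumulates at the +x end.

C is a rectangular picture frame lying in the x–z plane (depth along y). The opening is 242 mm wide (x) by 475 mm tall (z), surrounded by a border 78 mm wide on all four sides. The frame is 18 mm deep and is made of two full-height vertical stiles with two horizontal rails fitted between them.

The fence section is against the table's +x side, with their −y faces flush. The picture frame is on top of the table.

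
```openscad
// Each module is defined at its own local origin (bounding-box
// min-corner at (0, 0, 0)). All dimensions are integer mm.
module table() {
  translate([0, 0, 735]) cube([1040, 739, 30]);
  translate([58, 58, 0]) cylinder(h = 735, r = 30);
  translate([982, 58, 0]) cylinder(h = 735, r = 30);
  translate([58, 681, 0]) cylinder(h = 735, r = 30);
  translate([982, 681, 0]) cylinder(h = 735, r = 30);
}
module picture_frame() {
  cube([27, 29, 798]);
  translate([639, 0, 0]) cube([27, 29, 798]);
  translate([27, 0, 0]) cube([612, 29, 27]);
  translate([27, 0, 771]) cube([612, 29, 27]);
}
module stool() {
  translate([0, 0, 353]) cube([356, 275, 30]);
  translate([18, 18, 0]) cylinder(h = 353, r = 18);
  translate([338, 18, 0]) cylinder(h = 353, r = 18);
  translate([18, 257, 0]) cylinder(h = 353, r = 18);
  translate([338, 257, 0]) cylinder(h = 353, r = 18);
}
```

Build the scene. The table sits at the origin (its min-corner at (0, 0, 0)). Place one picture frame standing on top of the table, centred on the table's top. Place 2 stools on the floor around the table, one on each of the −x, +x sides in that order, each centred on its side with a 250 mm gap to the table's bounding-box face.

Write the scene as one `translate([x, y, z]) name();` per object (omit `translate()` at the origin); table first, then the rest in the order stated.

table();
translate([187, 355, 765]) picture_frame();
translate([-606, 232, 0]) stool();
translate([1290, 232, 0]) stool();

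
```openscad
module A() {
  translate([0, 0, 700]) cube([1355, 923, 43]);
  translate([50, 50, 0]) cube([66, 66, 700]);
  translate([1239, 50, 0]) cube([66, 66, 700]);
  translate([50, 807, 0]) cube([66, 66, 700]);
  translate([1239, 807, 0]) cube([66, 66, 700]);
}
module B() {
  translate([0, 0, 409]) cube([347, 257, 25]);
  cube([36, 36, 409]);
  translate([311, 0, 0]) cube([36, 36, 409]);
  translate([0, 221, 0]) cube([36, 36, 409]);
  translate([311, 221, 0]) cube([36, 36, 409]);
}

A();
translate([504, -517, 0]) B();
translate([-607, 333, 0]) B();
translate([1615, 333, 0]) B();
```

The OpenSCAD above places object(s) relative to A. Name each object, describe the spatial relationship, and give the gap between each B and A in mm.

A is a table. B is a stool. Three stools sit around the table at the −y, −x, +x sides. The gap between each stool and the table is 260 mm.

Each stool's nearest face is 260 mm from the table's bounding box.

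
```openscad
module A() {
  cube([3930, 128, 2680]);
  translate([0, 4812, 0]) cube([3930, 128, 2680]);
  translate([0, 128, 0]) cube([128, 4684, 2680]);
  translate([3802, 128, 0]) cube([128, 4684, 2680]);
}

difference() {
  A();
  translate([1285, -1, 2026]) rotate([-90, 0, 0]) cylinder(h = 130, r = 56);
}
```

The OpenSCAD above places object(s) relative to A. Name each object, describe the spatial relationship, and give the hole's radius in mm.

A is a house frame. The house frame has a circular hole through its front wall. The hole's radius is 56 mm.

The subtracted cylinder has r = 56 mm.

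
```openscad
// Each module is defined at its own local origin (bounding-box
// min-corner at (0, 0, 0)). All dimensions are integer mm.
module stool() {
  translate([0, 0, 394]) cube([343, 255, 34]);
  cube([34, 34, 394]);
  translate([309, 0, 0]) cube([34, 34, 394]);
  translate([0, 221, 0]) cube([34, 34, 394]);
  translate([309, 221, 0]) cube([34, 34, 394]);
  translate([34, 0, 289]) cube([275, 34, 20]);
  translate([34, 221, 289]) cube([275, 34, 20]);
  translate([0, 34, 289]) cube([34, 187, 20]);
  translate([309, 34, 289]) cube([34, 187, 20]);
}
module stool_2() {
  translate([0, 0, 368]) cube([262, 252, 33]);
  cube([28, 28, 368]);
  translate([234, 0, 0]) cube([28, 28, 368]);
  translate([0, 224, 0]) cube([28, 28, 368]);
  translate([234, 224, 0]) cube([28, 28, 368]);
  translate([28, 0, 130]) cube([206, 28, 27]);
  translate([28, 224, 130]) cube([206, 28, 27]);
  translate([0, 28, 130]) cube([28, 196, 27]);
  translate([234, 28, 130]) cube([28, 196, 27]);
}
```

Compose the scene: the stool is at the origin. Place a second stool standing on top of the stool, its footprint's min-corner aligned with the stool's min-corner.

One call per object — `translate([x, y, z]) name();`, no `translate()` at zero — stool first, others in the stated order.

stool();
translate([0, 0, 428]) stool_2();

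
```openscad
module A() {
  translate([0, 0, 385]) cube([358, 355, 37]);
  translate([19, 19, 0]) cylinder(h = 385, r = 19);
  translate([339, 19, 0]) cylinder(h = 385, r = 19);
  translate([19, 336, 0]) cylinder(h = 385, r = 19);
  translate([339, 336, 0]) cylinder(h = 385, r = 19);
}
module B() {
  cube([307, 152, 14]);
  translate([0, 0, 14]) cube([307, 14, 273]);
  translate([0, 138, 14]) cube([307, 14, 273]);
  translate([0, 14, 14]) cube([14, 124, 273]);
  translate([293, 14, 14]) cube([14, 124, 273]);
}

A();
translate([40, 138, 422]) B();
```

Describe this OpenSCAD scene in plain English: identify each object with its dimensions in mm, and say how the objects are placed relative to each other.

A is a simple wooden stool: a rectangular seat 358 mm (x) by 355 mm (y), 37 mm thick, top face at z = 422 mm, on four round legs, each 38 mm in diameter. The legs rest on z = 0, each leg's axis is inset half a diameter from the nearest pair of seat edges (so the leg's bounding box is flush with the corner).

B is an open-topped rectangular box: outside dimensions 307×152×287 mm, with a uniform wall and base thickness of 14 mm. The base is a full 307×152 slab on the floor; four walls sit on top of the base. The front and back walls (the −y and +y sides) span the full width; the two side walls fit between them.

The open box is on top of the stool.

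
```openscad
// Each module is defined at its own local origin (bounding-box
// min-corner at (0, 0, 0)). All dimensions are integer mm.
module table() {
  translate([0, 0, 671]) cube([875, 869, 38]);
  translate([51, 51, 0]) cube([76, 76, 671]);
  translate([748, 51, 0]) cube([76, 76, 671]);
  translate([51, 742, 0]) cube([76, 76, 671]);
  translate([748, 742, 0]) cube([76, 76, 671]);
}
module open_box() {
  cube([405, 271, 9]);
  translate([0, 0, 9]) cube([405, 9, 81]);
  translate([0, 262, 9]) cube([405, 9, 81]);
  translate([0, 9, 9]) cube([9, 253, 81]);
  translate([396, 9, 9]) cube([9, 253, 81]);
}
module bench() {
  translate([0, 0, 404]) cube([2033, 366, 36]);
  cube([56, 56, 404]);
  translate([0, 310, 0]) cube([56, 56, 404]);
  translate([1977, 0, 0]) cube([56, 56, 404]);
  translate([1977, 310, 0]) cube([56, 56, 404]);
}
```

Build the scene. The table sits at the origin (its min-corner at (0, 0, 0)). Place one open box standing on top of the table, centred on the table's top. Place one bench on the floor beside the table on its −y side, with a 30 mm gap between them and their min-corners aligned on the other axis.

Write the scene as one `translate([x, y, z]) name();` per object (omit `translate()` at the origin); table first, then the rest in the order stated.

table();
translate([235, 299, 709]) open_box();
translate([0, -396, 0]) bench();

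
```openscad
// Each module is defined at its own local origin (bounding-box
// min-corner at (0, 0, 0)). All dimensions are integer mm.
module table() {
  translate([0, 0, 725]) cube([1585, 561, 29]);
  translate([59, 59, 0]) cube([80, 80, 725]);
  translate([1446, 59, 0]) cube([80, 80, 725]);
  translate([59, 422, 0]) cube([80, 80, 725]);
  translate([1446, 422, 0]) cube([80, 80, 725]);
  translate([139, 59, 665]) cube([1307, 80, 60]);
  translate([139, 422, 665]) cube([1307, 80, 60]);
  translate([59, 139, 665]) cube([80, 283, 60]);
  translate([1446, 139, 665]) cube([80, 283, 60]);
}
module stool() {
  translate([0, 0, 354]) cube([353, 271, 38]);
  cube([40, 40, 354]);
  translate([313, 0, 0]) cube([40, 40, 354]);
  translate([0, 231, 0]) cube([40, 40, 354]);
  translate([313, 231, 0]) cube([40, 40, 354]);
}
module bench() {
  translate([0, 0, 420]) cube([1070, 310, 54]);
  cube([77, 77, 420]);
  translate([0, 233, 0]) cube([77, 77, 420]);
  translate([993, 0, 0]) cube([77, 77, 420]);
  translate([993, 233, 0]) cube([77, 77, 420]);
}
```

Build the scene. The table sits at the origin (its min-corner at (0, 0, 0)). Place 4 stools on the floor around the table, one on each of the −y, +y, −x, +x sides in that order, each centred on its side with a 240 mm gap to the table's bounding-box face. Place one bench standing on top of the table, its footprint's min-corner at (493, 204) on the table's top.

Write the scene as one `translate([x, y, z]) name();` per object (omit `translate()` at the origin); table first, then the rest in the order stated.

table();
translate([616, -511, 0]) stool();
translate([616, 801, 0]) stool();
translate([-593, 145, 0]) stool();
translate([1825, 145, 0]) stool();
translate([493, 204, 754]) bench();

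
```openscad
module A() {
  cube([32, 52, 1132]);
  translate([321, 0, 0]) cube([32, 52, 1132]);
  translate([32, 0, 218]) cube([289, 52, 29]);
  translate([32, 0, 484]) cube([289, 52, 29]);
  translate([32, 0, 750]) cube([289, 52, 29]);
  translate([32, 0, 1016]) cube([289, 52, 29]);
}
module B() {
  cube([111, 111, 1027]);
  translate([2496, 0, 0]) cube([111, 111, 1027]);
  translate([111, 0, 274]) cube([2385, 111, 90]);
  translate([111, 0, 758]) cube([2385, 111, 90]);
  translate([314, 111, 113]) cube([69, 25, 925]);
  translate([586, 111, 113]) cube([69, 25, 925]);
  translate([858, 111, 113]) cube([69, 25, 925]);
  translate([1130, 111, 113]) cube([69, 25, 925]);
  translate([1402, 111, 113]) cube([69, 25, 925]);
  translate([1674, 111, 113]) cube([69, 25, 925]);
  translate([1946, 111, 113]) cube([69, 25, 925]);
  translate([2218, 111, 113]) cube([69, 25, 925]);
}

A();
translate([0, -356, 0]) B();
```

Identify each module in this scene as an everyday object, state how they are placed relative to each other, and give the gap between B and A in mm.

The fence section's nearest face is 220 mm from the ladder's −y face.

A is a ladder. B is a fence section. The fence section is on the floor beside the ladder on its −y side. The gap between the fence section and the ladder is 220 mm.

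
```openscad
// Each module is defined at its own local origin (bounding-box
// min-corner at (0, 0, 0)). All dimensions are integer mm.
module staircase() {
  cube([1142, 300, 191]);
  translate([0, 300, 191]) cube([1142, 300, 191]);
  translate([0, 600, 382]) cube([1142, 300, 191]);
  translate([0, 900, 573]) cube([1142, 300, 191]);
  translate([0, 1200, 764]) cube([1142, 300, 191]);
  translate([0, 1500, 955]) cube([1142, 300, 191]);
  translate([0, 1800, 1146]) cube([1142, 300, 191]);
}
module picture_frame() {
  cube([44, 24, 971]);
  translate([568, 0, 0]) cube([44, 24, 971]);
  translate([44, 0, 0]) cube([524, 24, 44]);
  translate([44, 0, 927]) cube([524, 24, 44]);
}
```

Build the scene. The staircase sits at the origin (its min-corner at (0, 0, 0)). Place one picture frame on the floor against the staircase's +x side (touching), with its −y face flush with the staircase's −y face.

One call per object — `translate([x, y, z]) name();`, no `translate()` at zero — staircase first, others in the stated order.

staircase();
translate([1142, 0, 0]) picture_frame();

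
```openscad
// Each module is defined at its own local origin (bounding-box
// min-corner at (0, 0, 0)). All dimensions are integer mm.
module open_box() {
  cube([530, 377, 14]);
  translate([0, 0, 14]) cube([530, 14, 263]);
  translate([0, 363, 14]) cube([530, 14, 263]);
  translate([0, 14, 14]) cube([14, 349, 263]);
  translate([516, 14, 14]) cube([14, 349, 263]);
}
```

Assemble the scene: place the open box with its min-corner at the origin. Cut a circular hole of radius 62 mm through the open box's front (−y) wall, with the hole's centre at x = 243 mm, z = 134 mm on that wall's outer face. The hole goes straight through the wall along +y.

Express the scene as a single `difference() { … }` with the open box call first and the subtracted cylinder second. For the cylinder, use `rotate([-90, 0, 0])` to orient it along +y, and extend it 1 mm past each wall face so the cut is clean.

difference() {
  open_box();
  translate([243, -1, 134]) rotate([-90, 0, 0]) cylinder(h = 16, r = 62);
}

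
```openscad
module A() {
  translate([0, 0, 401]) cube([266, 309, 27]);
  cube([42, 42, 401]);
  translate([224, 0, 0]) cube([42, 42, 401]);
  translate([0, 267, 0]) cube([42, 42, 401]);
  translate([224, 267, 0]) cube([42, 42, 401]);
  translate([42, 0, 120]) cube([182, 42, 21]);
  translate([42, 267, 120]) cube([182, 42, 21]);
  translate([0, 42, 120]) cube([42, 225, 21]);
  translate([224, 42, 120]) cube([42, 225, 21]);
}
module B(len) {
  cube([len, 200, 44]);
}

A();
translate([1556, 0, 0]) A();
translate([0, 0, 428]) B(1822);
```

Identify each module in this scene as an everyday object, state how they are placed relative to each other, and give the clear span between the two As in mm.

Second stool starts at x = 1556; first ends at x = 266; clear span = 1556 − 266 = 1290 mm.

A is a stool. B is a beam. A beam spans the tops of two stools. The clear span between the two stools is 1290 mm.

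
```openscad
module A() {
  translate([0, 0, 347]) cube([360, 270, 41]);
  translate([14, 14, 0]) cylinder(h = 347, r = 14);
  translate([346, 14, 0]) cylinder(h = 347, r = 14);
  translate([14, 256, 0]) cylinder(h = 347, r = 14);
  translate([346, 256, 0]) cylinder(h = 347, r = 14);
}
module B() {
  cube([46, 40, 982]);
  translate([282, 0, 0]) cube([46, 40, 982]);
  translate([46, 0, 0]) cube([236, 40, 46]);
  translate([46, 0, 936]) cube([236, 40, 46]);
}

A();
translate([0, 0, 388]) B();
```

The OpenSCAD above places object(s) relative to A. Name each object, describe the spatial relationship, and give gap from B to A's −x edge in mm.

The picture frame's min-x is at 0; the stool's min-x is 0; gap = 0 mm.

A is a stool. B is a picture frame. The picture frame is on top of the stool. The gap from the picture frame to the stool's −x edge is 0 mm.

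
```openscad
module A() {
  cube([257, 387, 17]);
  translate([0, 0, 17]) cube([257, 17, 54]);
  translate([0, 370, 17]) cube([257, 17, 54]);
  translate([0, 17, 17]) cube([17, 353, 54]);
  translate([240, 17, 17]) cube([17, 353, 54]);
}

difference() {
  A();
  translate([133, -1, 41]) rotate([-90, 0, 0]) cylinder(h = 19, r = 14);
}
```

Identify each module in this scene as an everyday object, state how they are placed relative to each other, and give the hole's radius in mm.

A is an open box. The open box has a circular hole through its front wall. The hole's radius is 14 mm.

The subtracted cylinder has r = 14 mm.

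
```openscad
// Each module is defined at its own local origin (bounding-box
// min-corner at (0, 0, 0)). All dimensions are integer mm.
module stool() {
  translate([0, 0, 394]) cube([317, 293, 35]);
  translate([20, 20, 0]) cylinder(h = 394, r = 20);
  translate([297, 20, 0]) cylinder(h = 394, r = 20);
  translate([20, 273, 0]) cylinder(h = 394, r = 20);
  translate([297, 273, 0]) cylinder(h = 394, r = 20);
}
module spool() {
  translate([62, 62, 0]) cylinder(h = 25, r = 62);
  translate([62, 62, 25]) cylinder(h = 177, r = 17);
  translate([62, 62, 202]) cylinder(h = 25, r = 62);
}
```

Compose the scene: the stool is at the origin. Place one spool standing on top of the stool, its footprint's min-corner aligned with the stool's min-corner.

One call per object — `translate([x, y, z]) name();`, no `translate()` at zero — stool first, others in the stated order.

stool();
translate([0, 0, 429]) spool();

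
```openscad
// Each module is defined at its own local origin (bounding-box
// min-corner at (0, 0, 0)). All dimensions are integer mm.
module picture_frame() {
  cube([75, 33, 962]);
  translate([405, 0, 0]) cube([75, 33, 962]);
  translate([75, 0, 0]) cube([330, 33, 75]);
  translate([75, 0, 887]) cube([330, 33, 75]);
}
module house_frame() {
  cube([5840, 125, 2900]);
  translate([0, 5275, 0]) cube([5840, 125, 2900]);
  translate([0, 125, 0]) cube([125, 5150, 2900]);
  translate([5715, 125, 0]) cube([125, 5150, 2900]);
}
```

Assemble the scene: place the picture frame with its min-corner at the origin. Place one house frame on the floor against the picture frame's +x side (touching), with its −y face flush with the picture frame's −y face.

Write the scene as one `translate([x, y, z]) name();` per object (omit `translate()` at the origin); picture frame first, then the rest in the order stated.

picture_frame();
translate([480, 0, 0]) house_frame();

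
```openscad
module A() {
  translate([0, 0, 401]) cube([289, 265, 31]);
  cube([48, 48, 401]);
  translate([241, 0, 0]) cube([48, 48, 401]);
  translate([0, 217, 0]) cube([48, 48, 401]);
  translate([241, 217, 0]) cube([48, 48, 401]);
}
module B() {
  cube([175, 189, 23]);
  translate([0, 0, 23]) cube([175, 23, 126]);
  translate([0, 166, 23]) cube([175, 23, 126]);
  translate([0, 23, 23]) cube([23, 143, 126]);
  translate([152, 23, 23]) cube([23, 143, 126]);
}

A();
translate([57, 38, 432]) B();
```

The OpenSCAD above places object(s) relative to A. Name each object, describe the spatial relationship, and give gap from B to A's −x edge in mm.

A is a stool. B is an open box. The open box is on top of the stool, centred. The gap from the open box to the stool's −x edge is 57 mm.

The open box's min-x is at 57; the stool's min-x is 0; gap = 57 mm.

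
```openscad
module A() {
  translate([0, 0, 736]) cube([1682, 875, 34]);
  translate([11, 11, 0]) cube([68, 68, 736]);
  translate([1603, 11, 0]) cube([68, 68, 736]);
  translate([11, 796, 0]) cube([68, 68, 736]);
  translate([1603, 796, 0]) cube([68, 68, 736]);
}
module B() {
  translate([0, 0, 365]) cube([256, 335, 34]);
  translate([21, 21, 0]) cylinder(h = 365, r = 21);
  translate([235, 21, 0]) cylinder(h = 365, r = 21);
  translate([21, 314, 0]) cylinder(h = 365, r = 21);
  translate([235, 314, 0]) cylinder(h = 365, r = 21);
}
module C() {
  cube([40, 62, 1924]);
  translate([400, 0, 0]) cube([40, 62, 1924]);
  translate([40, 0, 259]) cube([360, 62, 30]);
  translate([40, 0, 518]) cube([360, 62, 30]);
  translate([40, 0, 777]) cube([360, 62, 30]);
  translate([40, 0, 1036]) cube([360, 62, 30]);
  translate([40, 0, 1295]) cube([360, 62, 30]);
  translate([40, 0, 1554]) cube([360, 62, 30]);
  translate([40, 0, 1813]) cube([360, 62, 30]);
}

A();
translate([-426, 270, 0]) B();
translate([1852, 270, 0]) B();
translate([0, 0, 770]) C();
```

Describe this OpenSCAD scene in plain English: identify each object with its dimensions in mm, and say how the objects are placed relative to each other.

A is a table: top 1682 mm (x) × 875 mm (y), 34 mm thick, upper face at z = 770 mm, on four 68×68 mm square legs, each inset 11 mm from the nearest pair of top edges, running from z = 0 to the bottom of the top.

B is a four-legged stool. The seat is 256×335 mm, 34 mm thick, top at z = 399 mm. It stands on four round legs, each 42 mm in diameter, from z = 0 to the seat underside, each leg's axis is inset half a diameter from the nearest pair of seat edges (so the leg's bounding box is flush with the corner).

C is a wooden ladder with two side rails of 40×62 mm section and 1924 mm height, set 440 mm apart overall. Between them run 7 rectangular rungs (62 mm deep, 30 mm thick), front faces flush with the rails' −y face. The bottom of the first rung is 259 mm above the floor and each subsequent rung is 259 mm higher than the one below.

Two stools sit around the table at the −x, +x sides. The ladder is on top of the table.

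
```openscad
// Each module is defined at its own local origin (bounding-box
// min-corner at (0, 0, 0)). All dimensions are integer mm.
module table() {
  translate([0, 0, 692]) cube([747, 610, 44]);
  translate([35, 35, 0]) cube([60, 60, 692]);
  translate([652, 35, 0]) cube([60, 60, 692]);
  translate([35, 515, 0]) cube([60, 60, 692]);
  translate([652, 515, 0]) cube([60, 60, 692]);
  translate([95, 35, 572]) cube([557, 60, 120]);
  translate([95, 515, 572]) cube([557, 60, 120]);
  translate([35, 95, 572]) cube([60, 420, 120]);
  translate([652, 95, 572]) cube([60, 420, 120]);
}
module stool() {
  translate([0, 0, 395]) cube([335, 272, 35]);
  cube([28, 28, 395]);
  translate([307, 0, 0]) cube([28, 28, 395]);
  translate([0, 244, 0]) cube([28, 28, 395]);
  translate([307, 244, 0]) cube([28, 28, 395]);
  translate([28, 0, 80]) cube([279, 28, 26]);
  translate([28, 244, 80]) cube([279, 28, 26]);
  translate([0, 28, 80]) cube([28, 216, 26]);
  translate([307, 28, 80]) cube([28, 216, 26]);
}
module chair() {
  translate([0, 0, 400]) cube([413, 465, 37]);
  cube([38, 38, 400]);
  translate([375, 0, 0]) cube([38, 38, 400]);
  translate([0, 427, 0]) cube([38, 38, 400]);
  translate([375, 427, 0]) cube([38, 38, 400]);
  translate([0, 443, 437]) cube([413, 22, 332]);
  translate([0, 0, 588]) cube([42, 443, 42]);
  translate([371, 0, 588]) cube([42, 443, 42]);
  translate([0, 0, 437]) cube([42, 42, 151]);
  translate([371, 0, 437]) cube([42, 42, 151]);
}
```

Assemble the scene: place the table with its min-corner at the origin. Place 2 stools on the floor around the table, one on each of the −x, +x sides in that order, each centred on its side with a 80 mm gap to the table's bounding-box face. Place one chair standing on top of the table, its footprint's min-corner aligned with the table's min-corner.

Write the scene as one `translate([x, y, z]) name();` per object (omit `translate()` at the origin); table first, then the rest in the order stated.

table();
translate([-415, 169, 0]) stool();
translate([827, 169, 0]) stool();
translate([0, 0, 736]) chair();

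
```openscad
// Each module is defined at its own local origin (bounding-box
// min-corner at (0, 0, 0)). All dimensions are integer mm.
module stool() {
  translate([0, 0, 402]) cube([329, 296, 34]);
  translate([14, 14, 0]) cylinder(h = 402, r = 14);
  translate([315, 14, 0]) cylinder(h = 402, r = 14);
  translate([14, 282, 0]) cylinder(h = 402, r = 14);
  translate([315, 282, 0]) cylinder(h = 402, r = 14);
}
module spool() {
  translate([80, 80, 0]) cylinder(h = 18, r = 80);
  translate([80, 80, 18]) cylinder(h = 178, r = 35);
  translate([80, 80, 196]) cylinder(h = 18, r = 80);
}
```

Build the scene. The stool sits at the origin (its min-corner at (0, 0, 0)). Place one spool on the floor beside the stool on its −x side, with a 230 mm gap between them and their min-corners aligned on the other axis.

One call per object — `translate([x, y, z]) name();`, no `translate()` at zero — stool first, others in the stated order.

stool();
translate([-390, 0, 0]) spool();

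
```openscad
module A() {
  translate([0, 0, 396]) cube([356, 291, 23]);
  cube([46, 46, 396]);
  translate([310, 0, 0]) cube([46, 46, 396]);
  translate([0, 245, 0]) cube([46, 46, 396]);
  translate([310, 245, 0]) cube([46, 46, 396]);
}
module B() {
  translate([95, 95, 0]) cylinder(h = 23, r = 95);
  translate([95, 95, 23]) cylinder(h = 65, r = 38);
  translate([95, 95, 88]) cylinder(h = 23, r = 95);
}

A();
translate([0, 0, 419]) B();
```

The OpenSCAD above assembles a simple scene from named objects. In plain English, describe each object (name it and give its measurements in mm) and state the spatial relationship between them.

A is a simple wooden stool: a rectangular seat 356 mm (x) by 291 mm (y), 23 mm thick, top face at z = 419 mm, on four square legs, each 46×46 mm in cross-section. The legs rest on z = 0, each flush with a corner of the seat.

B is a spool: two coaxial disc flanges of radius 95 mm and thickness 23 mm, joined by a core cylinder of radius 38 mm and height 65 mm. The lower flange rests on z = 0 and the three cylinders share a vertical axis.

The spool is on top of the stool.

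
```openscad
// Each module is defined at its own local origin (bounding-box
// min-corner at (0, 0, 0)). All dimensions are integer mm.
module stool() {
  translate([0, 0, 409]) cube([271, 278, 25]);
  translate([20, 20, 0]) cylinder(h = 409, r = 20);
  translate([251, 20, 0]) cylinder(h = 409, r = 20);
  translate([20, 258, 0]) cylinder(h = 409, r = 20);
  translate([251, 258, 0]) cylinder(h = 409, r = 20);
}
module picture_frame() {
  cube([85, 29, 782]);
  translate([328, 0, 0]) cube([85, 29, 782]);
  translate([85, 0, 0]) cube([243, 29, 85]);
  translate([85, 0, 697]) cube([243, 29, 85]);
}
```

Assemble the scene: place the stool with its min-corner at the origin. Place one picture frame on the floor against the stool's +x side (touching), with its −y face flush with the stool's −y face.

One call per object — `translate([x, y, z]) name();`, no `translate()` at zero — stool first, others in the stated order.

stool();
translate([271, 0, 0]) picture_frame();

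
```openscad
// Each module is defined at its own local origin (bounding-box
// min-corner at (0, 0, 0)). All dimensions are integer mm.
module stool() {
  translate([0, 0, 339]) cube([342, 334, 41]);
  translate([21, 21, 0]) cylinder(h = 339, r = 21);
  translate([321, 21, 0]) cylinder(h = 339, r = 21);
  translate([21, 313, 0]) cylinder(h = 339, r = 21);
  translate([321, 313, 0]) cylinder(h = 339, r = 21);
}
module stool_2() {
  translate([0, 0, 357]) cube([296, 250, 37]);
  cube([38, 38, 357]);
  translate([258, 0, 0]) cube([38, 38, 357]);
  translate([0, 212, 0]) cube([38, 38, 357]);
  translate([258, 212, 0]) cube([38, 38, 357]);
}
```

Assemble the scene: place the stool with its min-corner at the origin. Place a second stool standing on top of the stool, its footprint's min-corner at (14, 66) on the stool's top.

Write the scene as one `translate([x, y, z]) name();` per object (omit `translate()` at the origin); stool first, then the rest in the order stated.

stool();
translate([14, 66, 380]) stool_2();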